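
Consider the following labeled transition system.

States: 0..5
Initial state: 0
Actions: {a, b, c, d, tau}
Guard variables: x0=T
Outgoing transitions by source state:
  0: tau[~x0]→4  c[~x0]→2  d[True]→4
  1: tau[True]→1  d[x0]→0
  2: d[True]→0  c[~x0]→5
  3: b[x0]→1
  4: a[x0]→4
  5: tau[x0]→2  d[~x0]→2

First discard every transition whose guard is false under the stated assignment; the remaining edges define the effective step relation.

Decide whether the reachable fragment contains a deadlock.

R = {0,4}
  0: d→4  [1 out]
  4: a→4  [1 out]

Answer: DEADLOCK-FREE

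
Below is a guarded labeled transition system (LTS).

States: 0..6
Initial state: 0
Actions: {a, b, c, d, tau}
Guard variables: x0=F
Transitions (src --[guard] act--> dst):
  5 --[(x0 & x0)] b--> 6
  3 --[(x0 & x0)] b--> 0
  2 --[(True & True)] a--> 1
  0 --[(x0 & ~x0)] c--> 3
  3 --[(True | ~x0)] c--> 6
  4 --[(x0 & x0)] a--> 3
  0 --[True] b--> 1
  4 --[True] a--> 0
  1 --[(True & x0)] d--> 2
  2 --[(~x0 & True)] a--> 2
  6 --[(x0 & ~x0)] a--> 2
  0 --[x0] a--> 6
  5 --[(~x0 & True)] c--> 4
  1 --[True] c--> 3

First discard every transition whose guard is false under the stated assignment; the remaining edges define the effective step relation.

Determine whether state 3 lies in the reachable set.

After dropping false guards: 7 live edges.
L0 = {0}
L1 = {1}  now seen {0,1}
L2 = {3}  now seen {0,1,3}
L3 = {6}  now seen {0,1,3,6}
Reachable = {0,1,3,6}
witness 3: b·c

Answer: REACHABLE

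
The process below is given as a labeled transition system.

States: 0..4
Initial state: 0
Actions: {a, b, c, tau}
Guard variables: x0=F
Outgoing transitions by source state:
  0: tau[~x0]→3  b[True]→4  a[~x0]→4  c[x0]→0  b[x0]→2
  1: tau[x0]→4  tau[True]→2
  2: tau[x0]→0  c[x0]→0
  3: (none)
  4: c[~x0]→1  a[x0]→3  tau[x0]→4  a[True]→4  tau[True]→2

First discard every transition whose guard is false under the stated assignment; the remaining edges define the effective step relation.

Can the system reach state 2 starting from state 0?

Answer: REACHABLE

Working:
After dropping false guards: 7 live edges.
depth 0: {0}
depth 1: {3,4}  cumulative {0,3,4}
depth 2: {1,2}  cumulative {0,1,2,3,4}
R = {0,1,2,3,4}
witness 2: b·tau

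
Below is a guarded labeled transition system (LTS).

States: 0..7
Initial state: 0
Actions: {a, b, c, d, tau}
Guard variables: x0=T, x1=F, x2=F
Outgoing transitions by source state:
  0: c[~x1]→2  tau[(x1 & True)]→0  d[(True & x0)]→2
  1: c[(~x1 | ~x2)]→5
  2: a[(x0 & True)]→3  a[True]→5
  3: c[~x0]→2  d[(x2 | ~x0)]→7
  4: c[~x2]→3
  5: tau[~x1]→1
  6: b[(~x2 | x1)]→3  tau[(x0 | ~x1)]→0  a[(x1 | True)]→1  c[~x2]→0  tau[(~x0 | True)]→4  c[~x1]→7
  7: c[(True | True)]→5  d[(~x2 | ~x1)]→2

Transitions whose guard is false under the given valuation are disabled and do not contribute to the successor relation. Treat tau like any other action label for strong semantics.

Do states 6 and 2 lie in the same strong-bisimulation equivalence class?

Answer: NOT BISIMILAR

Working:
Compute ~ classes (split until stable):
  P[0] = {{0,1,2,3,4,5,6,7}}
  P[1] = {{0,7},{1,4},{2},{3},{5},{6}}
  P[2] = {{0},{1},{2},{3},{4},{5},{6},{7}}
stable after 3 split(s): 8 block(s)
class of 6: {6}; class of 2: {2}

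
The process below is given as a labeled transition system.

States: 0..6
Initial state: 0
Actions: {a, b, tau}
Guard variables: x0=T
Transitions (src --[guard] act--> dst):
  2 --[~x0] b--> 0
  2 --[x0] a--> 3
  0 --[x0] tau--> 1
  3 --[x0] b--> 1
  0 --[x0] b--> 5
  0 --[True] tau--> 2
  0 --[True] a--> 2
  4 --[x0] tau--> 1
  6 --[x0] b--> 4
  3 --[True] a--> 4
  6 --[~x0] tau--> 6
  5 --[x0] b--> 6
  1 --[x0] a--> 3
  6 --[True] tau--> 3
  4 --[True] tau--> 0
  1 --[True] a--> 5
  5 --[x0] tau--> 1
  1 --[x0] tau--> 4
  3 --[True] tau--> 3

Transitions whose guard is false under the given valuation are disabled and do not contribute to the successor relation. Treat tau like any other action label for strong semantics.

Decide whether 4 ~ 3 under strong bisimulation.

Refine partition for ~:
  π0 = {{0,1,2,3,4,5,6}}
  π1 = {{0,3},{1},{2},{4},{5,6}}
  π2 = {{0},{1},{2},{3},{4},{5},{6}}
stable after 3 split(s): 7 block(s)
[4]={4}  [3]={3}

Answer: NOT BISIMILAR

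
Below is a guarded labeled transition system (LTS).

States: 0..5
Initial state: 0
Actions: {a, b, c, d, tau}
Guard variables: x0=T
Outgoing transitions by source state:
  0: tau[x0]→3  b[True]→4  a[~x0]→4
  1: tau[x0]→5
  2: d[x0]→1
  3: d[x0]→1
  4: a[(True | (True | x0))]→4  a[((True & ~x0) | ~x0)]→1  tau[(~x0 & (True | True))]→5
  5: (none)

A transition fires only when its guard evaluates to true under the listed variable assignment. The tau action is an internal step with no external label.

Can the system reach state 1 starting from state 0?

After dropping false guards: 6 live edges.
L0 = {0}
L1 = {3,4}  total {0,3,4}
L2 = {1}  total {0,1,3,4}
L3 = {5}  total {0,1,3,4,5}
R = {0,1,3,4,5}
witness 1: tau·d

Answer: REACHABLE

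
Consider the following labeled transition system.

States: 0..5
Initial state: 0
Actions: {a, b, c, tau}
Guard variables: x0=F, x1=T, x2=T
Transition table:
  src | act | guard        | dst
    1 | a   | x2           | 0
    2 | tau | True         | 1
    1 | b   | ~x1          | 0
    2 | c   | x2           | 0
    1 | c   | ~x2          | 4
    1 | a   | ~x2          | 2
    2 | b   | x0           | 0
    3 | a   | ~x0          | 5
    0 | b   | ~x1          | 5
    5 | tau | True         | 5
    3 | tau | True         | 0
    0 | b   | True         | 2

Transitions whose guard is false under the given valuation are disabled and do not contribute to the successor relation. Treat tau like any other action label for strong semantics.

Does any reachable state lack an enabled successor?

Answer: DEADLOCK-FREE

Trace:
Reachable = {0,1,2}
  0: b→2  [deg 1]
  1: a→0  [deg 1]
  2: c→0  tau→1  [deg 2]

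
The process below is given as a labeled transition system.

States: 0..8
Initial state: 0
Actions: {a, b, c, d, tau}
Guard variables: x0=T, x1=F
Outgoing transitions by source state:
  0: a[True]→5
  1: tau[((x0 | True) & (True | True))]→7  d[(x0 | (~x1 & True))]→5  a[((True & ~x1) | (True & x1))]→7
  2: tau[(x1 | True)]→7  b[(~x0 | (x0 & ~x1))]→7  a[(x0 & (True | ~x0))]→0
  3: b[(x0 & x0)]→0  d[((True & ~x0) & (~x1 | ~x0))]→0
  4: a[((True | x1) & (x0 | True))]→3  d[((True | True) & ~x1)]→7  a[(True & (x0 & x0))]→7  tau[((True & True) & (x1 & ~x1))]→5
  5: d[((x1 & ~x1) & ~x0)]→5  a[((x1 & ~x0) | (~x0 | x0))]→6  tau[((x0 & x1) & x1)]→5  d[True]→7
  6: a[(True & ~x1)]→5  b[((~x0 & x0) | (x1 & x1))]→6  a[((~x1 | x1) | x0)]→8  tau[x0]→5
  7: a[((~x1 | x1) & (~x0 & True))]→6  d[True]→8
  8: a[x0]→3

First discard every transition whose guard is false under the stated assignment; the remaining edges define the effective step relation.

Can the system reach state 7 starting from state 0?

18 transition(s) survive guard evaluation.
L0 = {0}
L1 = {5}  cumulative {0,5}
L2 = {6,7}  cumulative {0,5,6,7}
L3 = {8}  cumulative {0,5,6,7,8}
L4 = {3}  cumulative {0,3,5,6,7,8}
Reach set: {0,3,5,6,7,8}
trace reaching 7: a·d

Answer: REACHABLE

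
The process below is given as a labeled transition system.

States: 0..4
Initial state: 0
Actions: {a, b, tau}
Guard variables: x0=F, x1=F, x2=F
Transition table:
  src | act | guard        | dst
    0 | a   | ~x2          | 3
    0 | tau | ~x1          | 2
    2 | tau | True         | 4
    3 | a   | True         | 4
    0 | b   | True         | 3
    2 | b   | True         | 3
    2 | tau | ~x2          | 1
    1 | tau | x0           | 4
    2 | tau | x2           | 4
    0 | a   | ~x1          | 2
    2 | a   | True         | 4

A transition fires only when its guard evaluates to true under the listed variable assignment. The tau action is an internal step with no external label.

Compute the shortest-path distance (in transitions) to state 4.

Breadth-first toward 4:
  depth 0: {0}
  depth 1: {2,3}
  depth 2: {1,4}
first hit 4 at d=2 via a·a

Answer: 2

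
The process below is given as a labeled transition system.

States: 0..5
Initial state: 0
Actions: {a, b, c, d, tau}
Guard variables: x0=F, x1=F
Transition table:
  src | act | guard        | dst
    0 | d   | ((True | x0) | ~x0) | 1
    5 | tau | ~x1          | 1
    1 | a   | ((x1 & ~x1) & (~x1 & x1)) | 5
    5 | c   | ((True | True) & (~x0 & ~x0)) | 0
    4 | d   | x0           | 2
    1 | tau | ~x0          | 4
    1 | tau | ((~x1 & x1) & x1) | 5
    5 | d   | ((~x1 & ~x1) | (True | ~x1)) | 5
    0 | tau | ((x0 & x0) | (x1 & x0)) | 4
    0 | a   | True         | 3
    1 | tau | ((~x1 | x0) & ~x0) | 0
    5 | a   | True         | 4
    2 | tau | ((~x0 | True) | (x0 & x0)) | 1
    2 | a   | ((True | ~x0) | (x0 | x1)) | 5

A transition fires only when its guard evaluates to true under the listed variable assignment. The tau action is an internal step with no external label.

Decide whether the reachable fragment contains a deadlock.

Reachable = {0,1,3,4}
  0: a→3  d→1  [deg 2]
  1: tau→0  tau→4  [deg 2]
  3: ∅  [STUCK]
  4: ∅  [STUCK]
trace reaching 3: a

Answer: DEADLOCK at state 3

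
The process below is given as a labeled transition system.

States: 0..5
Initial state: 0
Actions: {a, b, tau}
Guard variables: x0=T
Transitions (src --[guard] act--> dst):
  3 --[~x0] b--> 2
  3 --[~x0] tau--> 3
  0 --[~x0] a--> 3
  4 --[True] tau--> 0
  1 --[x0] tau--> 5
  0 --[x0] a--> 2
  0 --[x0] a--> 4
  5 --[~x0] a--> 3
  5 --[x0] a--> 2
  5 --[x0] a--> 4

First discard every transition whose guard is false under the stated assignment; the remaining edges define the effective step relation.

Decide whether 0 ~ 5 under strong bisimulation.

Bisimulation quotient by refinement:
  P[0] = {{0,1,2,3,4,5}}
  P[1] = {{0,5},{1,4},{2,3}}
3 equivalence class(es) (converged in 2)
[0]={0,5}  [5]={0,5}

Answer: BISIMILAR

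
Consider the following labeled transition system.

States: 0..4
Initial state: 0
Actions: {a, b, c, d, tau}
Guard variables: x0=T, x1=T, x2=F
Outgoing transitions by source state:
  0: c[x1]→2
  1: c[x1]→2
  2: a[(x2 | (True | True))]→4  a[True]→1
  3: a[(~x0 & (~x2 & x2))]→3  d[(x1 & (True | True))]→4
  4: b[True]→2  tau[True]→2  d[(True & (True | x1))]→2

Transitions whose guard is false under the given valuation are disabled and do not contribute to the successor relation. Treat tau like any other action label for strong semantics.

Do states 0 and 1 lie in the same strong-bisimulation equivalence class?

Compute ~ classes (split until stable):
  π0 = {{0,1,2,3,4}}
  π1 = {{0,1},{2},{3},{4}}
4 equivalence class(es) (converged in 2)
class of 0: {0,1}; class of 1: {0,1}

Answer: BISIMILAR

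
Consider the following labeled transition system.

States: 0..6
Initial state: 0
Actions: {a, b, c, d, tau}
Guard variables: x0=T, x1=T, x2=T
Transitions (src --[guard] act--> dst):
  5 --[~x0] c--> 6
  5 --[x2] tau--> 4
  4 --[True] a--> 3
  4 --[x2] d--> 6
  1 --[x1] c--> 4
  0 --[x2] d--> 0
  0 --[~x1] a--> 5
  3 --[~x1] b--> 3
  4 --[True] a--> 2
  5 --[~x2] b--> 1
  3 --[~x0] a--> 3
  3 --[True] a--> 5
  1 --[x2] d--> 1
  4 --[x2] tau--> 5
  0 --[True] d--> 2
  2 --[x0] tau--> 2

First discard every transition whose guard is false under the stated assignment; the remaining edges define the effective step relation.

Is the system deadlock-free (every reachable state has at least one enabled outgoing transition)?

Reach set: {0,2}
  0: d→0  d→2  [2 exit(s)]
  2: tau→2  [1 exit(s)]

Answer: DEADLOCK-FREE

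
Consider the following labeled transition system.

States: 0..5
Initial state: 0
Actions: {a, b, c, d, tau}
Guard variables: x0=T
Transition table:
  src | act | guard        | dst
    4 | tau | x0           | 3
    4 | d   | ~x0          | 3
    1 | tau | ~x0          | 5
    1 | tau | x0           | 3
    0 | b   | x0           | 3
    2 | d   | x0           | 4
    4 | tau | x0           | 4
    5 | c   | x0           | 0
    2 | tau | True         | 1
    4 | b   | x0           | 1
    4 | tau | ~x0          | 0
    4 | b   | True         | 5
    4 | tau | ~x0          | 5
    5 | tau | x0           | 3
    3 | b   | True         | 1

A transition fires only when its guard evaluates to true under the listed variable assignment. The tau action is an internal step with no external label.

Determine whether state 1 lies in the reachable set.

Answer: REACHABLE

Working:
Guard filter leaves 11 enabled edge(s).
L0 = {0}
L1 = {3}  total {0,3}
L2 = {1}  total {0,1,3}
Reach set: {0,1,3}
Path to 1: b·b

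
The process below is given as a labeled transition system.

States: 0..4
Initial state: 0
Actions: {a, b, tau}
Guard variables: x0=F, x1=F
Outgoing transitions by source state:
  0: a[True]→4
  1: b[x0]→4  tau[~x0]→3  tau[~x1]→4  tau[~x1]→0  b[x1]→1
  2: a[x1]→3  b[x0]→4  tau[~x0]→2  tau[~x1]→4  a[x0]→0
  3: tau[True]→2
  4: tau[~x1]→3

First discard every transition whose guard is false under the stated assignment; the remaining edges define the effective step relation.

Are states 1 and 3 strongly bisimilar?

Answer: NOT BISIMILAR

Working:
Refine partition for ~:
  π0 = {{0,1,2,3,4}}
  π1 = {{0},{1,2,3,4}}
  π2 = {{0},{1},{2,3,4}}
stable after 3 split(s): 3 block(s)
class of 1: {1}; class of 3: {2,3,4}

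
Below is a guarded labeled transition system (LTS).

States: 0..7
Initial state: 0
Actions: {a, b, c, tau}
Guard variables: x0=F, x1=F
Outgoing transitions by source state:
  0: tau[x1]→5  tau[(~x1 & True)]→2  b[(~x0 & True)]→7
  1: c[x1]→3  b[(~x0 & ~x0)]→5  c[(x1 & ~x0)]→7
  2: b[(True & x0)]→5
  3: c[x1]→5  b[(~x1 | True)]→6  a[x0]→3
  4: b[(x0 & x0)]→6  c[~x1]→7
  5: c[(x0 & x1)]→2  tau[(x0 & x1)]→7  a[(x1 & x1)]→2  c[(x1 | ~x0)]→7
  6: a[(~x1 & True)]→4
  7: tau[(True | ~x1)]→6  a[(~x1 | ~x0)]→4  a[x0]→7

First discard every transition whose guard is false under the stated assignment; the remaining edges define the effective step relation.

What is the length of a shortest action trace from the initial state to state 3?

Layered search for 3:
  depth 0: {0}
  depth 1: {2,7}
  depth 2: {4,6}
3 never appears.

Answer: UNREACHABLE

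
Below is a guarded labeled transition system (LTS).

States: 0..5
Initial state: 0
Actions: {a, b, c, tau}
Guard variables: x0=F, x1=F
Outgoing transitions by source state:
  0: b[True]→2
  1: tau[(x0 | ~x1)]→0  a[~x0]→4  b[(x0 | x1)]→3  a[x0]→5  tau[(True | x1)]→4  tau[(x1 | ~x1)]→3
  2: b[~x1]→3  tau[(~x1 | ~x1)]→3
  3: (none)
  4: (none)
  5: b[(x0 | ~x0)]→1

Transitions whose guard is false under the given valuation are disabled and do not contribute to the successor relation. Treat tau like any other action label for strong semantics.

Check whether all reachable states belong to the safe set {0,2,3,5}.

Allowed set {0,2,3,5}
Reach set: {0,2,3}
  0: ok
  2: ok
  3: ok

Answer: INVARIANT HOLDS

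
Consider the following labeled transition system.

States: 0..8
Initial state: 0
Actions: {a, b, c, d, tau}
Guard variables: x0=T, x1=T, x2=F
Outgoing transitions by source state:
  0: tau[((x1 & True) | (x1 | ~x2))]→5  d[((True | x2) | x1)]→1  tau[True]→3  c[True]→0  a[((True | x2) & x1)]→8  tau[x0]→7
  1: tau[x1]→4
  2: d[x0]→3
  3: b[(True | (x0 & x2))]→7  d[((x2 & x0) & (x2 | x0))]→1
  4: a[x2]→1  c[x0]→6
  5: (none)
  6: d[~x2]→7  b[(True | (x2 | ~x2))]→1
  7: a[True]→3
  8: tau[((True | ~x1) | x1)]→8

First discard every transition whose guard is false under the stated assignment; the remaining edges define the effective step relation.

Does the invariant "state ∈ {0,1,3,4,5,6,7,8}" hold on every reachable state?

Answer: INVARIANT HOLDS

Working:
Allowed set {0,1,3,4,5,6,7,8}
Reachable = {0,1,3,4,5,6,7,8}
  0: safe
  1: safe
  3: safe
  4: safe
  5: safe
  6: safe
  7: safe
  8: safe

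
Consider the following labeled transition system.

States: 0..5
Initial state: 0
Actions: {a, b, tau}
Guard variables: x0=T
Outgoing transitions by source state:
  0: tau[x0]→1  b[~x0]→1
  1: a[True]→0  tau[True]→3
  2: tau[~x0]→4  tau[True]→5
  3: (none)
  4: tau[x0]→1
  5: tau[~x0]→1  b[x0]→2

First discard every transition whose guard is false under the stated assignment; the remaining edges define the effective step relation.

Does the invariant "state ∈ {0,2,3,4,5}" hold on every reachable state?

Answer: INVARIANT VIOLATED at state 1

Analysis:
Allowed set {0,2,3,4,5}
Reachable = {0,1,3}
  0: safe
  1: outside
  3: safe
counterexample path to 1: tau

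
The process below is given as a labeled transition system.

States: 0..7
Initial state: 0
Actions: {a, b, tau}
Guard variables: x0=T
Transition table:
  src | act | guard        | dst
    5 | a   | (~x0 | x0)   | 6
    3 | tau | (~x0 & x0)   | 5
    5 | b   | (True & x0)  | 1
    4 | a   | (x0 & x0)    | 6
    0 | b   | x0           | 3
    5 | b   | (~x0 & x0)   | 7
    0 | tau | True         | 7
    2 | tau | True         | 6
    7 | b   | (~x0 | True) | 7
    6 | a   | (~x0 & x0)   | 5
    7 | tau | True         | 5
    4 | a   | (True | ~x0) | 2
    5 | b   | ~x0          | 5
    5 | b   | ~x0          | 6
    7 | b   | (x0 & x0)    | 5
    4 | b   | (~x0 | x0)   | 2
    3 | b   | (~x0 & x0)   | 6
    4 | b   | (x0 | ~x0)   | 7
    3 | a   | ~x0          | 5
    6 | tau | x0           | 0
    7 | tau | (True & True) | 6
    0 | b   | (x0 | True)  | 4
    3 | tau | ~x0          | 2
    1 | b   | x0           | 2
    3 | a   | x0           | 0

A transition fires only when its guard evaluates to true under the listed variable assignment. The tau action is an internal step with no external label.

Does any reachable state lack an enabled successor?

Reach set: {0,1,2,3,4,5,6,7}
  0: b→3  b→4  tau→7  [3 out]
  1: b→2  [1 out]
  2: tau→6  [1 out]
  3: a→0  [1 out]
  4: a→2  a→6  b→2  b→7  [4 out]
  5: a→6  b→1  [2 out]
  6: tau→0  [1 out]
  7: b→5  b→7  tau→5  tau→6  [4 out]

Answer: DEADLOCK-FREE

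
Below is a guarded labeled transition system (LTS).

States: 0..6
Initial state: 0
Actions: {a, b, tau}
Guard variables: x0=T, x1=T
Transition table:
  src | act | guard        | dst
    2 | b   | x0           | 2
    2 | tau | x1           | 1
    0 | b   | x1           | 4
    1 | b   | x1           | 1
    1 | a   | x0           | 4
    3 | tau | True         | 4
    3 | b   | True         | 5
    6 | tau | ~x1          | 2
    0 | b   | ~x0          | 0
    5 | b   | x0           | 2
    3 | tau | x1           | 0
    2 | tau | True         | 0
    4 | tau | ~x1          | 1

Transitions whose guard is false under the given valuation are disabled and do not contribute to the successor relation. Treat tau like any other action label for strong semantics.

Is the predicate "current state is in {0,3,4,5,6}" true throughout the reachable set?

Safe = {0,3,4,5,6}
Reach set: {0,4}
  0: safe
  4: safe

Answer: INVARIANT HOLDS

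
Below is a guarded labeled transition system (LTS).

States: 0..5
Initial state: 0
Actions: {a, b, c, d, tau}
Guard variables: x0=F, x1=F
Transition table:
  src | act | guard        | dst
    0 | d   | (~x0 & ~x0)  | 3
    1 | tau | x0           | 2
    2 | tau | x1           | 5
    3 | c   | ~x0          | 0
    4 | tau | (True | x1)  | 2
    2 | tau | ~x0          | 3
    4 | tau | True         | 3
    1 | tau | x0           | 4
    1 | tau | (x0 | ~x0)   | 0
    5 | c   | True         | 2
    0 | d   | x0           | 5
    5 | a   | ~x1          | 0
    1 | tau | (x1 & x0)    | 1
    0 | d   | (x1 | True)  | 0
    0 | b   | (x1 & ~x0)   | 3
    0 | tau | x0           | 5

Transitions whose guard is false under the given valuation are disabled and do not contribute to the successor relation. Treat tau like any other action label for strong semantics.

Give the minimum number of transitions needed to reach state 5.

Answer: UNREACHABLE

Working:
Breadth-first toward 5:
  depth 0: {0}
  depth 1: {3}
5 never appears.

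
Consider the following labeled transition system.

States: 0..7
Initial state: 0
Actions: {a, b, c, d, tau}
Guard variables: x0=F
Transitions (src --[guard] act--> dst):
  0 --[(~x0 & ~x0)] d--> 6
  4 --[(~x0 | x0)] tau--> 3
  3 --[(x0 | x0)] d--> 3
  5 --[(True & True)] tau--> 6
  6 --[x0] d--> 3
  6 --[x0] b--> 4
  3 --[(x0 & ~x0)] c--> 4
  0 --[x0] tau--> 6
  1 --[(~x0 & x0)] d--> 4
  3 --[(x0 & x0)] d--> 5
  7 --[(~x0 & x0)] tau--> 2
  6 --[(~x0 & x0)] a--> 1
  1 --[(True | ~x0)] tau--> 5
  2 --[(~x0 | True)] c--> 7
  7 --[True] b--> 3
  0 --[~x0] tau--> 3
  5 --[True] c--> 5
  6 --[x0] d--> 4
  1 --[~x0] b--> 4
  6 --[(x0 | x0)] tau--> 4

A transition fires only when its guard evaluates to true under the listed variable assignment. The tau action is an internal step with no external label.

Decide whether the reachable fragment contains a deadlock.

Reach set: {0,3,6}
  0: d→6  tau→3  [2 exit(s)]
  3: ∅  [no exit]
  6: ∅  [no exit]
Path to 3: tau

Answer: DEADLOCK at state 3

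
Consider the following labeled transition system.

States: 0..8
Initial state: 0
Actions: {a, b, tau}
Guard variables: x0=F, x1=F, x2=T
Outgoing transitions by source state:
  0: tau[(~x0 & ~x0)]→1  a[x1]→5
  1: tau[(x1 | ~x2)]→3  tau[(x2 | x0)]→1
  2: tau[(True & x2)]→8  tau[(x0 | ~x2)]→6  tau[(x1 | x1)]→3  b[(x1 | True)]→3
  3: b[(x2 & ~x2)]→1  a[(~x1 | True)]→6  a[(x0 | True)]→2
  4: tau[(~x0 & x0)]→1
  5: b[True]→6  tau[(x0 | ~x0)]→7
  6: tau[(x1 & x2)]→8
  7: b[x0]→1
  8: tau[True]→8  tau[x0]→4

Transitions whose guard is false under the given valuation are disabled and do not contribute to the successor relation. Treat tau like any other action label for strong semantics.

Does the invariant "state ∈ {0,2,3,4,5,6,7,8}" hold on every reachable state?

Inv-set: {0,2,3,4,5,6,7,8}
Reach set: {0,1}
  0: ok
  1: ✗ unsafe
reach 1 via tau — violates

Answer: INVARIANT VIOLATED at state 1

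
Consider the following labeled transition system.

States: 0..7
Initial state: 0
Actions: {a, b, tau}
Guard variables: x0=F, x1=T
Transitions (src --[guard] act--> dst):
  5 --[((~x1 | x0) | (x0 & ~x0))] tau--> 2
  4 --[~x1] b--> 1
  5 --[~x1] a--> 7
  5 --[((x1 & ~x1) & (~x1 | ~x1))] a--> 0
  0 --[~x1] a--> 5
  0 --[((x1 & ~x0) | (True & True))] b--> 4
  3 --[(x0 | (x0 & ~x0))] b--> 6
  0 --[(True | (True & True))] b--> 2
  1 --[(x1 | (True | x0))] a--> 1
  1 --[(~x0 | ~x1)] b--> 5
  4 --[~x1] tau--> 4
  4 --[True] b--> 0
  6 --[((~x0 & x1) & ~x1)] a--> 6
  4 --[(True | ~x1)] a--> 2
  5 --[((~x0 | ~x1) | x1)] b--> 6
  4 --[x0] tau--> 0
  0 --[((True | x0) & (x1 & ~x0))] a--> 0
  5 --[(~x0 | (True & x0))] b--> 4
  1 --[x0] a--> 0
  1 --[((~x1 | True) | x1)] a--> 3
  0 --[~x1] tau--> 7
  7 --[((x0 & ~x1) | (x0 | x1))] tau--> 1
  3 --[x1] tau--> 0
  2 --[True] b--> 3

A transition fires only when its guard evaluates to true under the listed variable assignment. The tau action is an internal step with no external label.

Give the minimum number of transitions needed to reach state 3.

Answer: 2

Trace:
BFS to 3:
  L0 = {0}
  L1 = {2,4}
  L2 = {3}
depth(3)=2, e.g. b·b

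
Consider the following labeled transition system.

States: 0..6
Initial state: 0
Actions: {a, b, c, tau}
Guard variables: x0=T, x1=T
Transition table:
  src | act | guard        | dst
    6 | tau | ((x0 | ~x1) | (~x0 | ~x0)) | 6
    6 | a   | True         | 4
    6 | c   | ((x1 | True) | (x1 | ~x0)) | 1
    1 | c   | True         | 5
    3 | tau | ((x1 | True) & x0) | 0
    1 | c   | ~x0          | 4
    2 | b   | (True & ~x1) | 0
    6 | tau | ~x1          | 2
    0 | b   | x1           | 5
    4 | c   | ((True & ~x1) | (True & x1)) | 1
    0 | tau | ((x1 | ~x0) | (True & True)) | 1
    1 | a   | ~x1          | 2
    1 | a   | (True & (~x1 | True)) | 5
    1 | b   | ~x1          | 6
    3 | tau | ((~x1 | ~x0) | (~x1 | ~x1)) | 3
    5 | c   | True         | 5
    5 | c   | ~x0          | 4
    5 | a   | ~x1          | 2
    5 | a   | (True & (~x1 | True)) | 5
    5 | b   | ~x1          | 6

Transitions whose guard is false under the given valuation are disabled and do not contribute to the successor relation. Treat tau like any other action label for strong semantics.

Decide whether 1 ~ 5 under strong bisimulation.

Compute ~ classes (split until stable):
  P[0] = {{0,1,2,3,4,5,6}}
  P[1] = {{0},{1,5},{2},{3},{4},{6}}
Fixed point at round 2; 6 class(es).
class of 1: {1,5}; class of 5: {1,5}

Answer: BISIMILAR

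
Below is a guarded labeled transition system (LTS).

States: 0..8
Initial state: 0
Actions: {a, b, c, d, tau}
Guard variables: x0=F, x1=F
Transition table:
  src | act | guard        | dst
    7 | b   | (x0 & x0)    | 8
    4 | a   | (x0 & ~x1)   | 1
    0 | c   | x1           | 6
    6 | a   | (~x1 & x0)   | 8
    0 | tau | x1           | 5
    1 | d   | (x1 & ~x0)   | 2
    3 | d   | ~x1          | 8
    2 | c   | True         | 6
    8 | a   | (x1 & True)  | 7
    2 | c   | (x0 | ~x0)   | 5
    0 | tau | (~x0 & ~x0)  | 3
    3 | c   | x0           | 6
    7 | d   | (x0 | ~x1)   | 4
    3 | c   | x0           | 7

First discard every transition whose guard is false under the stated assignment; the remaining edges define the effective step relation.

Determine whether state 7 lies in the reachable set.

Guard filter leaves 5 enabled edge(s).
L0 = {0}
L1 = {3}  total {0,3}
L2 = {8}  total {0,3,8}
R = {0,3,8}

Answer: UNREACHABLE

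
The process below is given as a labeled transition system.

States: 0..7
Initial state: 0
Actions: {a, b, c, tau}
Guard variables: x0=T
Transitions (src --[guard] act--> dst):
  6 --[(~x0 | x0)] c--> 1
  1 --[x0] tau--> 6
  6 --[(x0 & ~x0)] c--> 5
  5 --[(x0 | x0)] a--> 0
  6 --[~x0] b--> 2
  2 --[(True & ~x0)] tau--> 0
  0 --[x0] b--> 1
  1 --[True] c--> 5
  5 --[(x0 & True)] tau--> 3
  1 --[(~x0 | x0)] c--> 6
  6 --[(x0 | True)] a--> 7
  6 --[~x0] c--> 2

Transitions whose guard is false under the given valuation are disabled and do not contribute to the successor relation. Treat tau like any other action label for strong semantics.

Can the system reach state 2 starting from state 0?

Answer: UNREACHABLE

Trace:
Guard filter leaves 8 enabled edge(s).
depth 0: {0}
depth 1: {1}  cumulative {0,1}
depth 2: {5,6}  cumulative {0,1,5,6}
depth 3: {3,7}  cumulative {0,1,3,5,6,7}
Reach set: {0,1,3,5,6,7}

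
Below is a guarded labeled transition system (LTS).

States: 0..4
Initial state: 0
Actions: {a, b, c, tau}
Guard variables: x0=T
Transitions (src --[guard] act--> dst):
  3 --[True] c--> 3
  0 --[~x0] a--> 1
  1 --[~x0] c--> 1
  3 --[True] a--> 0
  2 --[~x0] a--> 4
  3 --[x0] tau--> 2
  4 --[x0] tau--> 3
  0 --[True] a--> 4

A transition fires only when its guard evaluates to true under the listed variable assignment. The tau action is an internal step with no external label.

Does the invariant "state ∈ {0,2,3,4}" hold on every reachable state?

Safe = {0,2,3,4}
Reachable = {0,2,3,4}
  0: safe
  2: safe
  3: safe
  4: safe

Answer: INVARIANT HOLDS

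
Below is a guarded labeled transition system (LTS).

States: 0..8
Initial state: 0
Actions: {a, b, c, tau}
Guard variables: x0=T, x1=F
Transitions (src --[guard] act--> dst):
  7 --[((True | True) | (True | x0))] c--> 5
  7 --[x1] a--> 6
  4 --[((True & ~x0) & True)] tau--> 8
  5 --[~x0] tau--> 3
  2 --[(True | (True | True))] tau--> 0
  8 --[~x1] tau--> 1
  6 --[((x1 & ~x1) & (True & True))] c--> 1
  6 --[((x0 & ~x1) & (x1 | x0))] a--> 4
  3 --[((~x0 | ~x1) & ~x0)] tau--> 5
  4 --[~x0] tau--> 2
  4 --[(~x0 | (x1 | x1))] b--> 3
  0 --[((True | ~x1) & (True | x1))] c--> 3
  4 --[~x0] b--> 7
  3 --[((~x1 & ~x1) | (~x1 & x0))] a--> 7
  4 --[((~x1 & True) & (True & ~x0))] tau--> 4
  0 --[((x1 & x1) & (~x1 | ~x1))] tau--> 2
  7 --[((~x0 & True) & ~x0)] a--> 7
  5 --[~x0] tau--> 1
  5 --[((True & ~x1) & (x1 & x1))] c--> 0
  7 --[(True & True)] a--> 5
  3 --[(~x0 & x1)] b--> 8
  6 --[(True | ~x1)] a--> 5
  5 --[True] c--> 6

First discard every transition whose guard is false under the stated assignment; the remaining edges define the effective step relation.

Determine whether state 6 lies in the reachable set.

Answer: REACHABLE

Analysis:
Guard filter leaves 9 enabled edge(s).
Layer 0: {0}
Layer 1: {3}  total {0,3}
Layer 2: {7}  total {0,3,7}
Layer 3: {5}  total {0,3,5,7}
Layer 4: {6}  total {0,3,5,6,7}
Layer 5: {4}  total {0,3,4,5,6,7}
Reachable = {0,3,4,5,6,7}
witness 6: c·a·c·c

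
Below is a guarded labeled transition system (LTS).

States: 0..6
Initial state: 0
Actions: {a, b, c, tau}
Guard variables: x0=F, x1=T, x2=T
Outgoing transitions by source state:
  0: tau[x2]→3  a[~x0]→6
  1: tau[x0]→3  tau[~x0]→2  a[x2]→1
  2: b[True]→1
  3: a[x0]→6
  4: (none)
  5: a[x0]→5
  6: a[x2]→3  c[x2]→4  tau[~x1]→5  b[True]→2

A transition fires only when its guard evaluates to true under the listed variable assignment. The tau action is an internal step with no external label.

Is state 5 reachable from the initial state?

Answer: UNREACHABLE

Working:
After dropping false guards: 8 live edges.
depth 0: {0}
depth 1: {3,6}  now seen {0,3,6}
depth 2: {2,4}  now seen {0,2,3,4,6}
depth 3: {1}  now seen {0,1,2,3,4,6}
Reachable = {0,1,2,3,4,6}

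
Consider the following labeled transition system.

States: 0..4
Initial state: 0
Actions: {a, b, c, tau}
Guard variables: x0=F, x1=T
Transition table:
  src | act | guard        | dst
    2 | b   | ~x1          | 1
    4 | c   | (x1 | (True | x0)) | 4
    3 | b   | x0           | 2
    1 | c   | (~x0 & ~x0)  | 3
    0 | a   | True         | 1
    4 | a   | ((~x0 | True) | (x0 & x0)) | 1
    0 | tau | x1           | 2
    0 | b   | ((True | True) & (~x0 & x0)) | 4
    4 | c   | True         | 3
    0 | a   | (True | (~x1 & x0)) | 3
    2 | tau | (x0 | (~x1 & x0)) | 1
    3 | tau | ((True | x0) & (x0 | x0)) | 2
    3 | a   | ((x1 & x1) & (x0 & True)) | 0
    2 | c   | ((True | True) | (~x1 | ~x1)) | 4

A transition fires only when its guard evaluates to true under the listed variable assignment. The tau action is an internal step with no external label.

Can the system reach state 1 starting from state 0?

Guard filter leaves 8 enabled edge(s).
L0 = {0}
L1 = {1,2,3}  total {0,1,2,3}
L2 = {4}  total {0,1,2,3,4}
R = {0,1,2,3,4}
witness 1: a

Answer: REACHABLE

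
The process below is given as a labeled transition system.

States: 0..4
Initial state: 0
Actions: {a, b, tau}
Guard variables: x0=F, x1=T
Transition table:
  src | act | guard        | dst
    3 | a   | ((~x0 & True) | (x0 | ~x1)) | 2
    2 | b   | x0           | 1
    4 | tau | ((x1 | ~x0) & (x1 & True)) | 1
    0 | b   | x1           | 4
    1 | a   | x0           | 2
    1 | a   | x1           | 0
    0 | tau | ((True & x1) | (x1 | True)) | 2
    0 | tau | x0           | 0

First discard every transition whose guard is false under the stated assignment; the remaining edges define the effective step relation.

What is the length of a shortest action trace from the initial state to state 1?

Answer: 2

Working:
BFS to 1:
  L0 = {0}
  L1 = {2,4}
  L2 = {1}
depth(1)=2, e.g. b·tau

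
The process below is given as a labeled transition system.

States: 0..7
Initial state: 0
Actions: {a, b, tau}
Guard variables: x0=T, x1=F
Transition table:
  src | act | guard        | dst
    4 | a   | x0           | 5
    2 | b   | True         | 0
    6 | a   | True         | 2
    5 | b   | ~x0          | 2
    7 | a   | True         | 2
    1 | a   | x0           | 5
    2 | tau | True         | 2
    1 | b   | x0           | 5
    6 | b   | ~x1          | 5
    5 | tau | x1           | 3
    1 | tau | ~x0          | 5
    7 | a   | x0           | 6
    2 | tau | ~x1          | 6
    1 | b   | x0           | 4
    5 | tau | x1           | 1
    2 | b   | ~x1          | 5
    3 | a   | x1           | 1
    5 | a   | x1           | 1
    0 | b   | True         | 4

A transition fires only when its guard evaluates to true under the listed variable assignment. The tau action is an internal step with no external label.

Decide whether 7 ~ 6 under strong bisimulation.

Bisimulation quotient by refinement:
  π0 = {{0,1,2,3,4,5,6,7}}
  π1 = {{0},{1,6},{2},{3,5},{4,7}}
  π2 = {{0},{1},{2},{3,5},{4},{6},{7}}
stable after 3 split(s): 7 block(s)
7∈{7}, 6∈{6}

Answer: NOT BISIMILAR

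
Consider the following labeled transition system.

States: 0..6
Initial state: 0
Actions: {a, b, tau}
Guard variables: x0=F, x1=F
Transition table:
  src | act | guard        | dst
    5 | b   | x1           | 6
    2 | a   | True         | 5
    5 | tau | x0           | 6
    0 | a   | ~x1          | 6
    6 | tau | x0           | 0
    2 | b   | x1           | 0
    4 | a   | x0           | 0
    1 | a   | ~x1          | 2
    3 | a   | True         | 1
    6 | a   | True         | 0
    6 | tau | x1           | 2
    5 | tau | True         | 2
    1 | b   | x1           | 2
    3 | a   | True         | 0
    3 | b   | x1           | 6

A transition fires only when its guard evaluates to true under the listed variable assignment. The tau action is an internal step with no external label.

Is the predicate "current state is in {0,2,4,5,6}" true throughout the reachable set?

Allowed set {0,2,4,5,6}
Reach set: {0,6}
  0: ok
  6: ok

Answer: INVARIANT HOLDS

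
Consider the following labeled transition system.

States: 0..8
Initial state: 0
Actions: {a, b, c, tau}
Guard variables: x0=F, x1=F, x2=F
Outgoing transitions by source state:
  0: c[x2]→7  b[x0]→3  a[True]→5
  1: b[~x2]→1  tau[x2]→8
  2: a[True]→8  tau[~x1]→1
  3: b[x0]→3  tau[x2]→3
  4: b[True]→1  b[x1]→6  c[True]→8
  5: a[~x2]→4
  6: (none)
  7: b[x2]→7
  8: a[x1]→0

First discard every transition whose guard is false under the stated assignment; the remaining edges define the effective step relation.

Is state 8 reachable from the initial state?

7 transition(s) survive guard evaluation.
L0 = {0}
L1 = {5}  now seen {0,5}
L2 = {4}  now seen {0,4,5}
L3 = {1,8}  now seen {0,1,4,5,8}
Reachable = {0,1,4,5,8}
witness 8: a·a·c

Answer: REACHABLE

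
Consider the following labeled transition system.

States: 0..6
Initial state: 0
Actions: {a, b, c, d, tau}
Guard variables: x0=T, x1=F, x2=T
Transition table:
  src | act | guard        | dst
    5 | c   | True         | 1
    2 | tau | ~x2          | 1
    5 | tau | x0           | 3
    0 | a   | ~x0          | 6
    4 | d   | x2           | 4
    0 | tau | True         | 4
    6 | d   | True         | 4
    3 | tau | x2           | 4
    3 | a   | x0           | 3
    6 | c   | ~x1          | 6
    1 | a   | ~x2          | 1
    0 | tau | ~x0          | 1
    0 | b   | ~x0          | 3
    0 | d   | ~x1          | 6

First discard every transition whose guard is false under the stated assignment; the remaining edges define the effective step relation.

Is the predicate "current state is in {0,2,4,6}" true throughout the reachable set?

Inv-set: {0,2,4,6}
Reach set: {0,4,6}
  0: safe
  4: safe
  6: safe

Answer: INVARIANT HOLDS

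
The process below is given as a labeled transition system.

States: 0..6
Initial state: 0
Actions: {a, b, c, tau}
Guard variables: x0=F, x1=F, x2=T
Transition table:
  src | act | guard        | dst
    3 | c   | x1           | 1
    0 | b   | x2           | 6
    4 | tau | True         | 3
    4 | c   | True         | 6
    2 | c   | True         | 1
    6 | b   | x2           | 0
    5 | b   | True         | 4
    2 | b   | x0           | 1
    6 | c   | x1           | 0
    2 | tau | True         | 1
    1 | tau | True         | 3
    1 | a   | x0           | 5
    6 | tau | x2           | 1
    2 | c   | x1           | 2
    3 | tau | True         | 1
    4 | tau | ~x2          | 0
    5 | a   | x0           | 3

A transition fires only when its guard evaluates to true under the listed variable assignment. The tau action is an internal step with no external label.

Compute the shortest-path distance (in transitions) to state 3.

Breadth-first toward 3:
  depth 0: {0}
  depth 1: {6}
  depth 2: {1}
  depth 3: {3}
depth(3)=3, e.g. b·tau·tau

Answer: 3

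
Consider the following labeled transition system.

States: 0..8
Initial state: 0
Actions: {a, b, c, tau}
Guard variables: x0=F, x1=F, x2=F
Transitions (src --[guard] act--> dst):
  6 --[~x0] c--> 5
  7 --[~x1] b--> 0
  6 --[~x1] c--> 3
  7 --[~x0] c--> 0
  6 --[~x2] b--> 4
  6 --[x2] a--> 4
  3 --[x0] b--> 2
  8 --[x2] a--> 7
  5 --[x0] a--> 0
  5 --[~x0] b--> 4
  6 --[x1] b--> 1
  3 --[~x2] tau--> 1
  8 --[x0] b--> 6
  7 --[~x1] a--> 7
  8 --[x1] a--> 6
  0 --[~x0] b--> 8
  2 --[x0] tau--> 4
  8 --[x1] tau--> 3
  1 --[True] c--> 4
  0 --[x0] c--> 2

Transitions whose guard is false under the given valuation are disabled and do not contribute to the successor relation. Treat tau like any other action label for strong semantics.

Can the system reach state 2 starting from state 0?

10 transition(s) survive guard evaluation.
depth 0: {0}
depth 1: {8}  total {0,8}
Reach set: {0,8}

Answer: UNREACHABLE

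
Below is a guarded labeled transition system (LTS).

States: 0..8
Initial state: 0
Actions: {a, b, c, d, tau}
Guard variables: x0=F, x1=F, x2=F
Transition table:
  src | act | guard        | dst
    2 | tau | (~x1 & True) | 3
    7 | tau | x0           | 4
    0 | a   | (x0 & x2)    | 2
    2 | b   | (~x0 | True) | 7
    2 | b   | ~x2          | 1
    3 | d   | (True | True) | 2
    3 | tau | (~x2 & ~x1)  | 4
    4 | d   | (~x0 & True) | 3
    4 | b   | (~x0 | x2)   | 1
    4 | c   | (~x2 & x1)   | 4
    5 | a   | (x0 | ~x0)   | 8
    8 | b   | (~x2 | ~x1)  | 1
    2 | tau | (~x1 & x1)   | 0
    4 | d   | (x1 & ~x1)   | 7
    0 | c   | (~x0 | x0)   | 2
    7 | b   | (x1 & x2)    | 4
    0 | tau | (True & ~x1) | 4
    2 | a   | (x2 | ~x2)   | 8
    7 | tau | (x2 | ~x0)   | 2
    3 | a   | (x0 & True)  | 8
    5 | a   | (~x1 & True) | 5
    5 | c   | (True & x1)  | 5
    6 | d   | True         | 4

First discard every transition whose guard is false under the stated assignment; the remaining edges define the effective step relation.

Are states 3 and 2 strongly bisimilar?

Answer: NOT BISIMILAR

Analysis:
Bisimulation quotient by refinement:
  round 0: {{0,1,2,3,4,5,6,7,8}}
  round 1: {{0},{1},{2},{3},{4},{5},{6},{7},{8}}
stable after 2 split(s): 9 block(s)
[3]={3}  [2]={2}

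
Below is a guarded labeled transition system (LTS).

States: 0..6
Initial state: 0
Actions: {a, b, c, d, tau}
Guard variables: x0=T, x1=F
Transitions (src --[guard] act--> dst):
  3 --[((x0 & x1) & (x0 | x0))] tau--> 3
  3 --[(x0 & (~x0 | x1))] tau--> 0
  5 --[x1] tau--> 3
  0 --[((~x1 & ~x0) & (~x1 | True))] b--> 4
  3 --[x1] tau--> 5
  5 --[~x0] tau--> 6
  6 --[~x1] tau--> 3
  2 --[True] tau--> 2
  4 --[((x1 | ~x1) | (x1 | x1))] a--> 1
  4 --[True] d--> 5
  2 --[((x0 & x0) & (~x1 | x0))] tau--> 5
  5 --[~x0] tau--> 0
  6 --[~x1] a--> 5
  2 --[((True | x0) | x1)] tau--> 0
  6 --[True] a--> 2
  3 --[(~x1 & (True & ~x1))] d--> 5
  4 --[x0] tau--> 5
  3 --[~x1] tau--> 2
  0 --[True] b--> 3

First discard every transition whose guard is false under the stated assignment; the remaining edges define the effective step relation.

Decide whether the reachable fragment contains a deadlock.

R = {0,2,3,5}
  0: b→3  [1 out]
  2: tau→0  tau→2  tau→5  [3 out]
  3: d→5  tau→2  [2 out]
  5: ∅  [STUCK]
witness 5: b·d

Answer: DEADLOCK at state 5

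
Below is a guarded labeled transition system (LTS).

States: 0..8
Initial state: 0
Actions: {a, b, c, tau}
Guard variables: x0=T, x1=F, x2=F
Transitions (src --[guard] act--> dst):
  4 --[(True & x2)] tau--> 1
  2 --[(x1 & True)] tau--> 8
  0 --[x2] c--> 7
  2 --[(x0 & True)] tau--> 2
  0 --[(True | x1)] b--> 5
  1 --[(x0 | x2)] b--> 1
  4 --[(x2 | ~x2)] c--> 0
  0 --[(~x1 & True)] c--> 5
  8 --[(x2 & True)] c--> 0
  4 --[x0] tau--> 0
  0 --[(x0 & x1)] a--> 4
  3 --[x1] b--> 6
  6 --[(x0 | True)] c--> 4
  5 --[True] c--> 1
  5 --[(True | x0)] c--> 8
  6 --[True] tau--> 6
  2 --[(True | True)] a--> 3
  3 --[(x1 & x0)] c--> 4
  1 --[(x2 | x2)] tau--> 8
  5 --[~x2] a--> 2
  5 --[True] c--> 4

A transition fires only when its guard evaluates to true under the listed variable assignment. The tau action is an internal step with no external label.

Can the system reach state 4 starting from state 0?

After dropping false guards: 13 live edges.
Layer 0: {0}
Layer 1: {5}  now seen {0,5}
Layer 2: {1,2,4,8}  now seen {0,1,2,4,5,8}
Layer 3: {3}  now seen {0,1,2,3,4,5,8}
R = {0,1,2,3,4,5,8}
witness 4: b·c

Answer: REACHABLE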